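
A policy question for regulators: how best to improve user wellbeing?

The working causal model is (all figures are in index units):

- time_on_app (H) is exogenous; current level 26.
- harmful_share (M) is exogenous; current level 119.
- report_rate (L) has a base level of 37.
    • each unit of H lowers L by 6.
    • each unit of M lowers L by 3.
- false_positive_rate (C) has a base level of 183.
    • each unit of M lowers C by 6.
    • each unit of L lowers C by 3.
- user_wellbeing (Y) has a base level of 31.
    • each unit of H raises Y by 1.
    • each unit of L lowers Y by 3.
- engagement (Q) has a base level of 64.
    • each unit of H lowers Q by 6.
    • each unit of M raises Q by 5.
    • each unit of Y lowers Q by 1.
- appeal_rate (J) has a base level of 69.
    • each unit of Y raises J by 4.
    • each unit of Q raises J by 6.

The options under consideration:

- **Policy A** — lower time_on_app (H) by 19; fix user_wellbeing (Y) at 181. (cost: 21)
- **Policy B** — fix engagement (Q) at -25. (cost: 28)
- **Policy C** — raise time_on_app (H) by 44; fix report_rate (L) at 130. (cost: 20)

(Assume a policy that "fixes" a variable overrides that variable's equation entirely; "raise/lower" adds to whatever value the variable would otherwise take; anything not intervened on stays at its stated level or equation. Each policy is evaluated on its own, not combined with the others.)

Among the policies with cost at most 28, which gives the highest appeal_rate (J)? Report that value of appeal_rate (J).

5859

Policy A (H − 19, Y := 181):
  H = 26 − 19 = 7
  M = 119
  L = 37 − 6·7 − 3·119 = -362
  Y = 181
  Q = 64 − 6·7 + 5·119 − 181 = 436
  J = 69 + 4·181 + 6·436 = 3409
Policy B (Q := -25):
  H = 26
  M = 119
  L = 37 − 6·26 − 3·119 = -476
  Y = 31 + 26 − 3·(-476) = 1485
  Q = -25
  J = 69 + 4·1485 + 6·(-25) = 5859
Policy C (H + 44, L := 130):
  H = 26 + 44 = 70
  M = 119
  L = 130
  Y = 31 + 70 − 3·130 = -289
  Q = 64 − 6·70 + 5·119 − (-289) = 528
  J = 69 + 4·(-289) + 6·528 = 2081
Comparing — Policy A: J=3409, Policy B: J=5859, Policy C: J=2081. Highest is 5859 (Policy B).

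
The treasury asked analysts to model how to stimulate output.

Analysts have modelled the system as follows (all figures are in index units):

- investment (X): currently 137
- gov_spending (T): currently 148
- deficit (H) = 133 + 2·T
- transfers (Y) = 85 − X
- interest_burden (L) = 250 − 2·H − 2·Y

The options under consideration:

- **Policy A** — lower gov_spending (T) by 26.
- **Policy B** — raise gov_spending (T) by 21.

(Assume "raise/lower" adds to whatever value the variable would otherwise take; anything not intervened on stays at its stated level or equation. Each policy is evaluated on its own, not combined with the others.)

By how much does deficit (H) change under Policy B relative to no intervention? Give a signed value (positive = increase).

Baseline:
  T = 148
  H = 133 + 2·148 = 429
Policy B (T + 21):
  T = 148 + 21 = 169
  H = 133 + 2·169 = 471
Change in H: 471 − 429 = 42

42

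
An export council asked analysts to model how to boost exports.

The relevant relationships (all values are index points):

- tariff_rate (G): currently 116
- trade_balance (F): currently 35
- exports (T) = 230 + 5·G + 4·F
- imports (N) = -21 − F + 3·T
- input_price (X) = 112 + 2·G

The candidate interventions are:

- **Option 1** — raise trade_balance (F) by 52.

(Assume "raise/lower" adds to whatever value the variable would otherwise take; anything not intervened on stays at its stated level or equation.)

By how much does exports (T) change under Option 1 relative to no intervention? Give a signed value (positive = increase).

208

Baseline:
  G = 116
  F = 35
  T = 230 + 5·116 + 4·35 = 950
Option 1 (F + 52):
  G = 116
  F = 35 + 52 = 87
  T = 230 + 5·116 + 4·87 = 1158
Change in T: 1158 − 950 = 208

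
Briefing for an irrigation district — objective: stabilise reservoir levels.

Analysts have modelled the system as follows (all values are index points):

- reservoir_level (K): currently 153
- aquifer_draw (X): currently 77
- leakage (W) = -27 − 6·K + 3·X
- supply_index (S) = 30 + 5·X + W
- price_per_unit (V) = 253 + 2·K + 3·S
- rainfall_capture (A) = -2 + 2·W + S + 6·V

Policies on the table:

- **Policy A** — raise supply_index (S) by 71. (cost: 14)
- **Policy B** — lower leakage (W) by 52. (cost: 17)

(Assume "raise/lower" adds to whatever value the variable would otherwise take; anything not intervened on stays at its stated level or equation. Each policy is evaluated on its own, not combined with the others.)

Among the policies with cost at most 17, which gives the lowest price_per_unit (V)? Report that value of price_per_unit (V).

-494

Policy A (S + 71):
  K = 153
  X = 77
  W = -27 − 6·153 + 3·77 = -714
  S = 30 + 5·77 + (-714) (+71 from intervention) = -228
  V = 253 + 2·153 + 3·(-228) = -125
Policy B (W − 52):
  K = 153
  X = 77
  W = -27 − 6·153 + 3·77 (−52 from intervention) = -766
  S = 30 + 5·77 + (-766) = -351
  V = 253 + 2·153 + 3·(-351) = -494
Comparing — Policy A: V=-125, Policy B: V=-494. Lowest is -494 (Policy B).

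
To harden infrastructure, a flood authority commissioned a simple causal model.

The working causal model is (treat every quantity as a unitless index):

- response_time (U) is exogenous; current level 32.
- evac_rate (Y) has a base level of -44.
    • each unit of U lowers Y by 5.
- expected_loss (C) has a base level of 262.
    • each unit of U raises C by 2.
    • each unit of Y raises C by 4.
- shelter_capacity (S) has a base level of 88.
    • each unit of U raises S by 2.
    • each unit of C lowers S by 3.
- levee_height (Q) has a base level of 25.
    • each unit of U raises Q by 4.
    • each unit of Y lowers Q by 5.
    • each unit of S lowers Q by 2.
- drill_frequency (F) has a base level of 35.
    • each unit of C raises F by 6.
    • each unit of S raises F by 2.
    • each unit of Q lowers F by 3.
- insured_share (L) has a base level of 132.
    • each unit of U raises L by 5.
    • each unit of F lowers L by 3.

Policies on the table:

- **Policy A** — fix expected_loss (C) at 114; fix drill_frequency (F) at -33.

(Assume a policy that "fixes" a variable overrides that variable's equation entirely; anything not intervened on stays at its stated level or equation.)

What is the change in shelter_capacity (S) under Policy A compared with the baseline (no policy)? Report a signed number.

Baseline:
  U = 32
  Y = -44 − 5·32 = -204
  C = 262 + 2·32 + 4·(-204) = -490
  S = 88 + 2·32 − 3·(-490) = 1622
Policy A (C := 114, F := -33):
  U = 32
  Y = -44 − 5·32 = -204
  C = 114
  S = 88 + 2·32 − 3·114 = -190
Change in S: -190 − 1622 = -1812

-1812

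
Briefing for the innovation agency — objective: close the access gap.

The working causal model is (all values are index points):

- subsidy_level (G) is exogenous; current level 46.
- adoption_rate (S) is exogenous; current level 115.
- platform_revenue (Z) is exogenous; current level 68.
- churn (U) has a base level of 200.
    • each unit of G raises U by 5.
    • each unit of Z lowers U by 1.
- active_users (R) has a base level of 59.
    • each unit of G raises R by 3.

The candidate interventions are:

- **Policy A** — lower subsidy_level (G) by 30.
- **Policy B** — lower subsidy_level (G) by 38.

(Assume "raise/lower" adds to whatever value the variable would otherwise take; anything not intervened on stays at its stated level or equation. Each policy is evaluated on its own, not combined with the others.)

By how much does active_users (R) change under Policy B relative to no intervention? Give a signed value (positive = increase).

Baseline:
  G = 46
  R = 59 + 3·46 = 197
Policy B (G − 38):
  G = 46 − 38 = 8
  R = 59 + 3·8 = 83
Change in R: 83 − 197 = -114

-114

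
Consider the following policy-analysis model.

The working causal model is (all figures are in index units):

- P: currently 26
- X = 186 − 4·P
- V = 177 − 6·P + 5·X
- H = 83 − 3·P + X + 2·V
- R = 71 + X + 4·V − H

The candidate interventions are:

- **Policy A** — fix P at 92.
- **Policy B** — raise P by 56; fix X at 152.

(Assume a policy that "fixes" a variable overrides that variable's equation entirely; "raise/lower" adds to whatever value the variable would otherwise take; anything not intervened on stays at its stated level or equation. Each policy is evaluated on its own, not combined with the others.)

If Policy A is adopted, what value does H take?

-2945

Policy A (P := 92):
  P = 92
  X = 186 − 4·92 = -182
  V = 177 − 6·92 + 5·(-182) = -1285
  H = 83 − 3·92 + (-182) + 2·(-1285) = -2945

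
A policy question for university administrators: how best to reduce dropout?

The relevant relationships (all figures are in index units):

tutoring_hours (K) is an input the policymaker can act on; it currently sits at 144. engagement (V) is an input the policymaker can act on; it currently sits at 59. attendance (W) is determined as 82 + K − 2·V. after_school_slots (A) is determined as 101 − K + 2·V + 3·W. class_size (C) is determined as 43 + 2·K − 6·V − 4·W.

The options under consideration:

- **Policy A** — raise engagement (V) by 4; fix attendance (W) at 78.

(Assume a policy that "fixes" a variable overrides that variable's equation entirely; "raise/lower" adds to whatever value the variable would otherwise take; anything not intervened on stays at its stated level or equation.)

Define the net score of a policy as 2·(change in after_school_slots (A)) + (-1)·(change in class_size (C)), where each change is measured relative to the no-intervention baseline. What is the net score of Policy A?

-260

Baseline:
  K = 144
  V = 59
  W = 82 + 144 − 2·59 = 108
  A = 101 − 144 + 2·59 + 3·108 = 399
  C = 43 + 2·144 − 6·59 − 4·108 = -455
Policy A (V + 4, W := 78):
  K = 144
  V = 59 + 4 = 63
  W = 78
  A = 101 − 144 + 2·63 + 3·78 = 317
  C = 43 + 2·144 − 6·63 − 4·78 = -359
ΔA = 317 − 399 = -82; ΔC = -359 − (-455) = 96
Score = 2·(-82) + (-1)·96 = -260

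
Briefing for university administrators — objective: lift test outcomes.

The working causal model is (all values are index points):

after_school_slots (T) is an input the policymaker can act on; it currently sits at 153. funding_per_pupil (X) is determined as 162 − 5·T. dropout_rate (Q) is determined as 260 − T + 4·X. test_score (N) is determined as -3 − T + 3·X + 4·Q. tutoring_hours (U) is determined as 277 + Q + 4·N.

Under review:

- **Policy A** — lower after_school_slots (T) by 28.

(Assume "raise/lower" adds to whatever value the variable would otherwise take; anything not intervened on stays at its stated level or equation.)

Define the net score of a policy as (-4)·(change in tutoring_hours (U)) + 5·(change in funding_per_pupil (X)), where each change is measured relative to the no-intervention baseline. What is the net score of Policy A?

Baseline:
  T = 153
  X = 162 − 5·153 = -603
  Q = 260 − 153 + 4·(-603) = -2305
  N = -3 − 153 + 3·(-603) + 4·(-2305) = -11185
  U = 277 + (-2305) + 4·(-11185) = -46768
Policy A (T − 28):
  T = 153 − 28 = 125
  X = 162 − 5·125 = -463
  Q = 260 − 125 + 4·(-463) = -1717
  N = -3 − 125 + 3·(-463) + 4·(-1717) = -8385
  U = 277 + (-1717) + 4·(-8385) = -34980
ΔU = -34980 − (-46768) = 11788; ΔX = -463 − (-603) = 140
Score = (-4)·11788 + 5·140 = -46452

-46452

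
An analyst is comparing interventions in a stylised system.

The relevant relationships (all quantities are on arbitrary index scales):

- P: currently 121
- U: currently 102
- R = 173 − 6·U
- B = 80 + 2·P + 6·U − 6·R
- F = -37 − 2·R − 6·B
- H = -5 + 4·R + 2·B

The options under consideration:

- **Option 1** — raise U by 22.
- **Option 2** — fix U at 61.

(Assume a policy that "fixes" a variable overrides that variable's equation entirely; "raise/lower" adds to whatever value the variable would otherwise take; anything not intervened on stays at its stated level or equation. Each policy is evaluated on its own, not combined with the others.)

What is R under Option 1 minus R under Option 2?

Option 1 (U + 22):
  U = 102 + 22 = 124
  R = 173 − 6·124 = -571
Option 2 (U := 61):
  U = 61
  R = 173 − 6·61 = -193
R: -571 − (-193) = -378

-378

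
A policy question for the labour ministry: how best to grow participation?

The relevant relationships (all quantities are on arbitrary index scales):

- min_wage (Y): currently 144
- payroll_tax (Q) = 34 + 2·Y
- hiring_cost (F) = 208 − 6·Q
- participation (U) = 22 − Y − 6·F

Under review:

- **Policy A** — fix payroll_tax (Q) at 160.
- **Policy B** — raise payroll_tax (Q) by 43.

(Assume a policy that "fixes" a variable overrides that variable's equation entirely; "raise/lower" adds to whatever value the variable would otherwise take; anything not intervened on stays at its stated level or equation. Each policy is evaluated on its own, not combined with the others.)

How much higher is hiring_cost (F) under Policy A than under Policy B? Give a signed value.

1230

Policy A (Q := 160):
  Y = 144
  Q = 160
  F = 208 − 6·160 = -752
Policy B (Q + 43):
  Y = 144
  Q = 34 + 2·144 (+43 from intervention) = 365
  F = 208 − 6·365 = -1982
F: -752 − (-1982) = 1230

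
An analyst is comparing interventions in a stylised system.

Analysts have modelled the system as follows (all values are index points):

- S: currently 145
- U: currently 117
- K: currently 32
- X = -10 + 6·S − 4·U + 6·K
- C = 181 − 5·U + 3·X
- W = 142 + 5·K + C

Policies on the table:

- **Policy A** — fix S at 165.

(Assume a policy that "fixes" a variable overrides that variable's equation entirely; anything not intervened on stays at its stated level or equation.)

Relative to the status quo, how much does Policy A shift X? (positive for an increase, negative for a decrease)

Baseline:
  S = 145
  U = 117
  K = 32
  X = -10 + 6·145 − 4·117 + 6·32 = 584
Policy A (S := 165):
  S = 165
  U = 117
  K = 32
  X = -10 + 6·165 − 4·117 + 6·32 = 704
Change in X: 704 − 584 = 120

120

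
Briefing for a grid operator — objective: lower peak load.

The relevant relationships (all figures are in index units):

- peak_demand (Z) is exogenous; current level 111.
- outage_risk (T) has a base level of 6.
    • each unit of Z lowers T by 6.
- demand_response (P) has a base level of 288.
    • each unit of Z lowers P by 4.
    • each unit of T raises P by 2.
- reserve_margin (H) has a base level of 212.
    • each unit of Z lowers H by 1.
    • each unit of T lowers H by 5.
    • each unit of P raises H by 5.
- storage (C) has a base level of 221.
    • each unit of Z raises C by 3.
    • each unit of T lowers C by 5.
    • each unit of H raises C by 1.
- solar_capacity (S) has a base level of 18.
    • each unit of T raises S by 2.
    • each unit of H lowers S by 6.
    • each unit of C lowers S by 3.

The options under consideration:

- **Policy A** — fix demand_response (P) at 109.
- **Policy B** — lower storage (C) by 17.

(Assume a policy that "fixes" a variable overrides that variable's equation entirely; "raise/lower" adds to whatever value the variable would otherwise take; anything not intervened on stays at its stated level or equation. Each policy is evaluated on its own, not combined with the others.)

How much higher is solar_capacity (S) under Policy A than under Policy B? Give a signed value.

-71376

Policy A (P := 109):
  Z = 111
  T = 6 − 6·111 = -660
  P = 109
  H = 212 − 111 − 5·(-660) + 5·109 = 3946
  C = 221 + 3·111 − 5·(-660) + 3946 = 7800
  S = 18 + 2·(-660) − 6·3946 − 3·7800 = -48378
Policy B (C − 17):
  Z = 111
  T = 6 − 6·111 = -660
  P = 288 − 4·111 + 2·(-660) = -1476
  H = 212 − 111 − 5·(-660) + 5·(-1476) = -3979
  C = 221 + 3·111 − 5·(-660) + (-3979) (−17 from intervention) = -142
  S = 18 + 2·(-660) − 6·(-3979) − 3·(-142) = 22998
S: -48378 − 22998 = -71376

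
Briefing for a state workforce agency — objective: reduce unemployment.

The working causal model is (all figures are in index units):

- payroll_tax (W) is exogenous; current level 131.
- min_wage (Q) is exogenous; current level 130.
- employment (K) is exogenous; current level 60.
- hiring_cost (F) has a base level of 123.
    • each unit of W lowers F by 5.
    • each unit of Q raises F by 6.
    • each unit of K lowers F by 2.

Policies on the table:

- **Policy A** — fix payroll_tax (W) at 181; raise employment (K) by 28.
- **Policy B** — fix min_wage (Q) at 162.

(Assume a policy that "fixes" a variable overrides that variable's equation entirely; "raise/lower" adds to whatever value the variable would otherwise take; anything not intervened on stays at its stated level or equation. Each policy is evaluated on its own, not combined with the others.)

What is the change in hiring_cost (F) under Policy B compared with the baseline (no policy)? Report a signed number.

Baseline:
  W = 131
  Q = 130
  K = 60
  F = 123 − 5·131 + 6·130 − 2·60 = 128
Policy B (Q := 162):
  W = 131
  Q = 162
  K = 60
  F = 123 − 5·131 + 6·162 − 2·60 = 320
Change in F: 320 − 128 = 192

192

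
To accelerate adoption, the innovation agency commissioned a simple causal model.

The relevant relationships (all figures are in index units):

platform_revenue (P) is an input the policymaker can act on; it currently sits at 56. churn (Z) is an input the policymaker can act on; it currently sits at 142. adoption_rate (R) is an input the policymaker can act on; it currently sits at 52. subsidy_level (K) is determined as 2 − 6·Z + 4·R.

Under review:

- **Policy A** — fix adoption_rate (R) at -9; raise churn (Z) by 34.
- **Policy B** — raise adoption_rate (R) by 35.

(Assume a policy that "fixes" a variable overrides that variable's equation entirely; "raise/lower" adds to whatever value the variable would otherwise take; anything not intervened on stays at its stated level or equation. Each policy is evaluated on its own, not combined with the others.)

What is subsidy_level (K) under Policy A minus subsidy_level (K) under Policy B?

-588

Policy A (R := -9, Z + 34):
  Z = 142 + 34 = 176
  R = -9
  K = 2 − 6·176 + 4·(-9) = -1090
Policy B (R + 35):
  Z = 142
  R = 52 + 35 = 87
  K = 2 − 6·142 + 4·87 = -502
K: -1090 − (-502) = -588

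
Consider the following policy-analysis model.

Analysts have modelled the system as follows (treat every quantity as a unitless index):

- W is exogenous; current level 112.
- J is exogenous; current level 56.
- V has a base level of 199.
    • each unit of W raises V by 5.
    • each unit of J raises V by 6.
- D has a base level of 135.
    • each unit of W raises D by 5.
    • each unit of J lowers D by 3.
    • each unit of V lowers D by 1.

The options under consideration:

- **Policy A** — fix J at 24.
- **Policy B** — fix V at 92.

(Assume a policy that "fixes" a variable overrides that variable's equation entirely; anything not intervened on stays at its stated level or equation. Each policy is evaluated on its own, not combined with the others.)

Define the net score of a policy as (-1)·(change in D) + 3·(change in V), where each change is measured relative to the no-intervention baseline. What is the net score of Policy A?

-864

Baseline:
  W = 112
  J = 56
  V = 199 + 5·112 + 6·56 = 1095
  D = 135 + 5·112 − 3·56 − 1095 = -568
Policy A (J := 24):
  W = 112
  J = 24
  V = 199 + 5·112 + 6·24 = 903
  D = 135 + 5·112 − 3·24 − 903 = -280
ΔD = -280 − (-568) = 288; ΔV = 903 − 1095 = -192
Score = (-1)·288 + 3·(-192) = -864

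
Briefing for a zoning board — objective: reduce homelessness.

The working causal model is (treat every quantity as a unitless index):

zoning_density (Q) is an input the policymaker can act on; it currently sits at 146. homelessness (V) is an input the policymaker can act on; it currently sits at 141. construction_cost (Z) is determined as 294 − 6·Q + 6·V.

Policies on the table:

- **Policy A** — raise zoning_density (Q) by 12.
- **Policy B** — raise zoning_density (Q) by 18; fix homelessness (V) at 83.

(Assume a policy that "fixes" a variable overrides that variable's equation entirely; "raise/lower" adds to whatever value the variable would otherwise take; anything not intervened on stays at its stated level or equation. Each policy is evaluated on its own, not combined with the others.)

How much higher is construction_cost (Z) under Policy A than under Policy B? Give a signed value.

Policy A (Q + 12):
  Q = 146 + 12 = 158
  V = 141
  Z = 294 − 6·158 + 6·141 = 192
Policy B (Q + 18, V := 83):
  Q = 146 + 18 = 164
  V = 83
  Z = 294 − 6·164 + 6·83 = -192
Z: 192 − (-192) = 384

384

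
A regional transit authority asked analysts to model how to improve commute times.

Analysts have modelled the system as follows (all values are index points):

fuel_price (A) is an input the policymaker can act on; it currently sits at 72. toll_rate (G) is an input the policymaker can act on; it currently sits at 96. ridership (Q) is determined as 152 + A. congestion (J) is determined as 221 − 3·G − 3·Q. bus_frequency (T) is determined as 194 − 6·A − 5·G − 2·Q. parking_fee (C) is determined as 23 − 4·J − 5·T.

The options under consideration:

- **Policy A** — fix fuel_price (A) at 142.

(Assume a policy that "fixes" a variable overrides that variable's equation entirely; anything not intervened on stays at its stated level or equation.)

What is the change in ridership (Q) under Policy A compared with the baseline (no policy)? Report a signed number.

70

Baseline:
  A = 72
  Q = 152 + 72 = 224
Policy A (A := 142):
  A = 142
  Q = 152 + 142 = 294
Change in Q: 294 − 224 = 70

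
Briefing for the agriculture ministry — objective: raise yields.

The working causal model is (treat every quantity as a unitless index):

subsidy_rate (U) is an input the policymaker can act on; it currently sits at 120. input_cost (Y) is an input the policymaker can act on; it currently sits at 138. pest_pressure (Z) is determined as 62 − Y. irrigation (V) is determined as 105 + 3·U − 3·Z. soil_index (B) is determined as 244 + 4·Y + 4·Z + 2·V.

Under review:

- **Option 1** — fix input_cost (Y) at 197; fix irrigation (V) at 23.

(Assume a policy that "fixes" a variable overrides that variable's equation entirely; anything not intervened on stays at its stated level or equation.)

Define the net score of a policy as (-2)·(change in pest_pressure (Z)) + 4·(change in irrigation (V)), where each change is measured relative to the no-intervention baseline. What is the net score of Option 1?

Baseline:
  U = 120
  Y = 138
  Z = 62 − 138 = -76
  V = 105 + 3·120 − 3·(-76) = 693
Option 1 (Y := 197, V := 23):
  U = 120
  Y = 197
  Z = 62 − 197 = -135
  V = 23
ΔZ = -135 − (-76) = -59; ΔV = 23 − 693 = -670
Score = (-2)·(-59) + 4·(-670) = -2562

-2562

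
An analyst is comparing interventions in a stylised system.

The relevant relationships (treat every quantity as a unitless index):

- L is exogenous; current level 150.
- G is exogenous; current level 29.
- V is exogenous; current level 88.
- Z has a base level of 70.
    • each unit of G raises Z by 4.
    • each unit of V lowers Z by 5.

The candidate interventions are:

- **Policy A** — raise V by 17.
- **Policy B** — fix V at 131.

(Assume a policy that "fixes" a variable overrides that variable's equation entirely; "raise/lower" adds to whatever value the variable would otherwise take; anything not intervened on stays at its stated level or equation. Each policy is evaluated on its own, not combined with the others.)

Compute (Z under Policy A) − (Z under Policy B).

130

Policy A (V + 17):
  G = 29
  V = 88 + 17 = 105
  Z = 70 + 4·29 − 5·105 = -339
Policy B (V := 131):
  G = 29
  V = 131
  Z = 70 + 4·29 − 5·131 = -469
Z: -339 − (-469) = 130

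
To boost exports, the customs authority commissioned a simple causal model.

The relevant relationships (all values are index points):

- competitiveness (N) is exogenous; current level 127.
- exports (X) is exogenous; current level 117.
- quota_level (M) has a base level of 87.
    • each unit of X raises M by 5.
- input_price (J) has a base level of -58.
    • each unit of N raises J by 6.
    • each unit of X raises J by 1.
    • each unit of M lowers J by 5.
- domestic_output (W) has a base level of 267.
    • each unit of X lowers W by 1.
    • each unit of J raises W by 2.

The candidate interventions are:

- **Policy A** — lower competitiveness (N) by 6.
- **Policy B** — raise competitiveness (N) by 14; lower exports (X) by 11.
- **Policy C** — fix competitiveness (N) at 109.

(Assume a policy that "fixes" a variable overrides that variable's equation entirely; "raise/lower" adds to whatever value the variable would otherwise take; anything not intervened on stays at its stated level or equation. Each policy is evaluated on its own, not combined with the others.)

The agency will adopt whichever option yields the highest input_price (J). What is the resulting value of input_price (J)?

Policy A (N − 6):
  N = 127 − 6 = 121
  X = 117
  M = 87 + 5·117 = 672
  J = -58 + 6·121 + 117 − 5·672 = -2575
Policy B (N + 14, X − 11):
  N = 127 + 14 = 141
  X = 117 − 11 = 106
  M = 87 + 5·106 = 617
  J = -58 + 6·141 + 106 − 5·617 = -2191
Policy C (N := 109):
  N = 109
  X = 117
  M = 87 + 5·117 = 672
  J = -58 + 6·109 + 117 − 5·672 = -2647
Comparing — Policy A: J=-2575, Policy B: J=-2191, Policy C: J=-2647. Highest is -2191 (Policy B).

-2191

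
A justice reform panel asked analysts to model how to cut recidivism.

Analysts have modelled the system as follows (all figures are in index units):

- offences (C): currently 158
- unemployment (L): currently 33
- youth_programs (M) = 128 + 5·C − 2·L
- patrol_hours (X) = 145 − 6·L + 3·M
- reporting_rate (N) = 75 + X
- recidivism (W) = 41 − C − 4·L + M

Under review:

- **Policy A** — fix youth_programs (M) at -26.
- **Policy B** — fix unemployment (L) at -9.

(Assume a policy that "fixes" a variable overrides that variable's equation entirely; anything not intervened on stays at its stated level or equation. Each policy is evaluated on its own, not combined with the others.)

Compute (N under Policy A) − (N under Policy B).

Policy A (M := -26):
  C = 158
  L = 33
  M = -26
  X = 145 − 6·33 + 3·(-26) = -131
  N = 75 + (-131) = -56
Policy B (L := -9):
  C = 158
  L = -9
  M = 128 + 5·158 − 2·(-9) = 936
  X = 145 − 6·(-9) + 3·936 = 3007
  N = 75 + 3007 = 3082
N: -56 − 3082 = -3138

-3138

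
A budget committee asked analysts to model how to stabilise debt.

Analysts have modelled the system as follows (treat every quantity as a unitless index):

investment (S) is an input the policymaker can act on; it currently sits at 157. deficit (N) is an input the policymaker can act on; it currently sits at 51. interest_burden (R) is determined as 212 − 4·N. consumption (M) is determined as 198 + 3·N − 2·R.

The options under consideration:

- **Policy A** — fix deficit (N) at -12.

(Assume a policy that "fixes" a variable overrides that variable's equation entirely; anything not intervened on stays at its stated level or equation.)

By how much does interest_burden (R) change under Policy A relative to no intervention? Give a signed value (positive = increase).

Baseline:
  N = 51
  R = 212 − 4·51 = 8
Policy A (N := -12):
  N = -12
  R = 212 − 4·(-12) = 260
Change in R: 260 − 8 = 252

252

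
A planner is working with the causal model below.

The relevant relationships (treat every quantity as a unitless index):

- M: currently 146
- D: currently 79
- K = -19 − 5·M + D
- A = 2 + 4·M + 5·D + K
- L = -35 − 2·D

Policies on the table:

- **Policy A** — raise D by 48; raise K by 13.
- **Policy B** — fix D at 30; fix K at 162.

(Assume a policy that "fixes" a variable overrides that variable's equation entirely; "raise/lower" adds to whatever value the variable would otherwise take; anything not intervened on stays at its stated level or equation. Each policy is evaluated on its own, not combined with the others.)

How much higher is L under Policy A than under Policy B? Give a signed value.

-194

Policy A (D + 48, K + 13):
  D = 79 + 48 = 127
  L = -35 − 2·127 = -289
Policy B (D := 30, K := 162):
  D = 30
  L = -35 − 2·30 = -95
L: -289 − (-95) = -194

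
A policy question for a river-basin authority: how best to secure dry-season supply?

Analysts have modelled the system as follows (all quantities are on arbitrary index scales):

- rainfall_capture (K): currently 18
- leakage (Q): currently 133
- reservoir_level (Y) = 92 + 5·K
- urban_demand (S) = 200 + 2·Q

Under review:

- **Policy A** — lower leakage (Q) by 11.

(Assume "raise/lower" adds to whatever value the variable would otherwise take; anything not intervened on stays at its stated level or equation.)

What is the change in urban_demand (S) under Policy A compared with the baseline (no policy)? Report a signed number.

-22

Baseline:
  Q = 133
  S = 200 + 2·133 = 466
Policy A (Q − 11):
  Q = 133 − 11 = 122
  S = 200 + 2·122 = 444
Change in S: 444 − 466 = -22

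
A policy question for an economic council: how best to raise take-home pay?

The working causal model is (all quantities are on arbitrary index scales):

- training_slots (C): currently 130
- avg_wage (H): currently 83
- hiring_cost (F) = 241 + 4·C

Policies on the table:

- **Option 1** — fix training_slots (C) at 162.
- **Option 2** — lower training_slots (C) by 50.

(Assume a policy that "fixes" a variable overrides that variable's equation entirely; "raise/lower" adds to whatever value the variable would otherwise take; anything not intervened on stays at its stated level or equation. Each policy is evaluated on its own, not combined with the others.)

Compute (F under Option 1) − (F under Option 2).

Option 1 (C := 162):
  C = 162
  F = 241 + 4·162 = 889
Option 2 (C − 50):
  C = 130 − 50 = 80
  F = 241 + 4·80 = 561
F: 889 − 561 = 328

328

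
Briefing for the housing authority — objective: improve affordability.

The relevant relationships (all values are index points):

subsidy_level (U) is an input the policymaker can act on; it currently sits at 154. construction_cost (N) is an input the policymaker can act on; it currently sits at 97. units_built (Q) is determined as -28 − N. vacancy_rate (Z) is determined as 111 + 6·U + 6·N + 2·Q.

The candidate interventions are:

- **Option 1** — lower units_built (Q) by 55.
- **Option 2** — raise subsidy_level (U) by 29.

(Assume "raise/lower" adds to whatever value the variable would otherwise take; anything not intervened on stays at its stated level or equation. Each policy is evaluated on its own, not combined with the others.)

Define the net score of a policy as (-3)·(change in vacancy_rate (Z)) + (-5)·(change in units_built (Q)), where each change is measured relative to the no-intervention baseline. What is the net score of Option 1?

Baseline:
  U = 154
  N = 97
  Q = -28 − 97 = -125
  Z = 111 + 6·154 + 6·97 + 2·(-125) = 1367
Option 1 (Q − 55):
  U = 154
  N = 97
  Q = -28 − 97 (−55 from intervention) = -180
  Z = 111 + 6·154 + 6·97 + 2·(-180) = 1257
ΔZ = 1257 − 1367 = -110; ΔQ = -180 − (-125) = -55
Score = (-3)·(-110) + (-5)·(-55) = 605

605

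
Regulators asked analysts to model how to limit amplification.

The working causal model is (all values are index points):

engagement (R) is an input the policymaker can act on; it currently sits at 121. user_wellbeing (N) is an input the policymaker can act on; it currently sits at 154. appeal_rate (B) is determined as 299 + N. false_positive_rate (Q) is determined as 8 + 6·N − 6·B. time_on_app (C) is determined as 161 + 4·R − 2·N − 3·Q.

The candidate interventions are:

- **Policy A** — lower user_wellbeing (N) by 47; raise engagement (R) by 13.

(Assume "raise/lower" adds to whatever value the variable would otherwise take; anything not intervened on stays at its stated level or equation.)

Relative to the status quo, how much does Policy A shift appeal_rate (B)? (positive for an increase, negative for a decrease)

-47

Baseline:
  N = 154
  B = 299 + 154 = 453
Policy A (N − 47, R + 13):
  N = 154 − 47 = 107
  B = 299 + 107 = 406
Change in B: 406 − 453 = -47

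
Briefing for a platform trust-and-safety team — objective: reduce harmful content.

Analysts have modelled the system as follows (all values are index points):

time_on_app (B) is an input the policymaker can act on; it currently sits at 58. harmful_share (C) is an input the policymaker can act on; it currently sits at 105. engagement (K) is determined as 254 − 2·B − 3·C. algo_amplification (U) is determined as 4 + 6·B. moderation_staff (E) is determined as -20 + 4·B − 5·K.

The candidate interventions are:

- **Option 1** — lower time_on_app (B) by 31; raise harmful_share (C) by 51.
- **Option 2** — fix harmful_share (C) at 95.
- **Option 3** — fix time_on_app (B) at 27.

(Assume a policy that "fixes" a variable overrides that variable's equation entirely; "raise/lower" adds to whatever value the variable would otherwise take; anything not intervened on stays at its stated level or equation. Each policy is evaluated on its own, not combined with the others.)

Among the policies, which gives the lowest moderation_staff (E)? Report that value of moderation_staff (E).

Option 1 (B − 31, C + 51):
  B = 58 − 31 = 27
  C = 105 + 51 = 156
  K = 254 − 2·27 − 3·156 = -268
  E = -20 + 4·27 − 5·(-268) = 1428
Option 2 (C := 95):
  B = 58
  C = 95
  K = 254 − 2·58 − 3·95 = -147
  E = -20 + 4·58 − 5·(-147) = 947
Option 3 (B := 27):
  B = 27
  C = 105
  K = 254 − 2·27 − 3·105 = -115
  E = -20 + 4·27 − 5·(-115) = 663
Comparing — Option 1: E=1428, Option 2: E=947, Option 3: E=663. Lowest is 663 (Option 3).

663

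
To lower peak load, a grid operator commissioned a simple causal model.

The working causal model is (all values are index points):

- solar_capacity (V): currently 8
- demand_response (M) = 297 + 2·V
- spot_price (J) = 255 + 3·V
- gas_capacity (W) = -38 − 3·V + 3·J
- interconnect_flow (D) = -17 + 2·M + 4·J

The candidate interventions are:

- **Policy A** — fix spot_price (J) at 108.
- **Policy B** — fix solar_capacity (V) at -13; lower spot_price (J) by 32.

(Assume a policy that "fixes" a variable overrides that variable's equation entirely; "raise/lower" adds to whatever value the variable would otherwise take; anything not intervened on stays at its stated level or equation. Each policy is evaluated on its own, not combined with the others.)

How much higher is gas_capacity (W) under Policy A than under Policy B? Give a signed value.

-291

Policy A (J := 108):
  V = 8
  J = 108
  W = -38 − 3·8 + 3·108 = 262
Policy B (V := -13, J − 32):
  V = -13
  J = 255 + 3·(-13) (−32 from intervention) = 184
  W = -38 − 3·(-13) + 3·184 = 553
W: 262 − 553 = -291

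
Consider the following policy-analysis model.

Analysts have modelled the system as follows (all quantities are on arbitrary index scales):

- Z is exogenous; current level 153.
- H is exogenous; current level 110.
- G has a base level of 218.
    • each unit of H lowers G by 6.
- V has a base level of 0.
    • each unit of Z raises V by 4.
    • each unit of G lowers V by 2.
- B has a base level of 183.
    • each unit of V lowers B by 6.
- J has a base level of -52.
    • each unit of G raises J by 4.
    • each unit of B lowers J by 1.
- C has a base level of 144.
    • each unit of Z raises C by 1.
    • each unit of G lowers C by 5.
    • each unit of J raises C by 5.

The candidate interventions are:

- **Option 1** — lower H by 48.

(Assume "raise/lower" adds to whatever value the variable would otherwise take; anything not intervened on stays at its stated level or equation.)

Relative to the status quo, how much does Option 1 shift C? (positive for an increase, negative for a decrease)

Baseline:
  Z = 153
  H = 110
  G = 218 − 6·110 = -442
  V = 0 + 4·153 − 2·(-442) = 1496
  B = 183 − 6·1496 = -8793
  J = -52 + 4·(-442) − (-8793) = 6973
  C = 144 + 153 − 5·(-442) + 5·6973 = 37372
Option 1 (H − 48):
  Z = 153
  H = 110 − 48 = 62
  G = 218 − 6·62 = -154
  V = 0 + 4·153 − 2·(-154) = 920
  B = 183 − 6·920 = -5337
  J = -52 + 4·(-154) − (-5337) = 4669
  C = 144 + 153 − 5·(-154) + 5·4669 = 24412
Change in C: 24412 − 37372 = -12960

-12960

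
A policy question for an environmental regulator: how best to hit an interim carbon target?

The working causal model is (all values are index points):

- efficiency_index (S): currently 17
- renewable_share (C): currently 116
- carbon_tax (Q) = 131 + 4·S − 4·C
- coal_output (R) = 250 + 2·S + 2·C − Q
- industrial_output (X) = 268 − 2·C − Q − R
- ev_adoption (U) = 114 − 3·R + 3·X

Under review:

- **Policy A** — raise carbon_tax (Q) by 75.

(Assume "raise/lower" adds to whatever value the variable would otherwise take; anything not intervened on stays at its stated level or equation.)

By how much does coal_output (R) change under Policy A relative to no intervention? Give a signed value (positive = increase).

Baseline:
  S = 17
  C = 116
  Q = 131 + 4·17 − 4·116 = -265
  R = 250 + 2·17 + 2·116 − (-265) = 781
Policy A (Q + 75):
  S = 17
  C = 116
  Q = 131 + 4·17 − 4·116 (+75 from intervention) = -190
  R = 250 + 2·17 + 2·116 − (-190) = 706
Change in R: 706 − 781 = -75

-75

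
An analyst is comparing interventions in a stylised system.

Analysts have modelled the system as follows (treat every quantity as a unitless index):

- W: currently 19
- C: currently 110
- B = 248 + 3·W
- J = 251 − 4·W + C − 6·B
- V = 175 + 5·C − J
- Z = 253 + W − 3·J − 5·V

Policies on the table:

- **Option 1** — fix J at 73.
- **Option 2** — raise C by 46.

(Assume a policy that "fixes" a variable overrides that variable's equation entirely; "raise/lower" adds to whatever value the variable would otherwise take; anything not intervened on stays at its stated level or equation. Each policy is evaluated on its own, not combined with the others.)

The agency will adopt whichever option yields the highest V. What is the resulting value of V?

Option 1 (J := 73):
  W = 19
  C = 110
  B = 248 + 3·19 = 305
  J = 73
  V = 175 + 5·110 − 73 = 652
Option 2 (C + 46):
  W = 19
  C = 110 + 46 = 156
  B = 248 + 3·19 = 305
  J = 251 − 4·19 + 156 − 6·305 = -1499
  V = 175 + 5·156 − (-1499) = 2454
Comparing — Option 1: V=652, Option 2: V=2454. Highest is 2454 (Option 2).

2454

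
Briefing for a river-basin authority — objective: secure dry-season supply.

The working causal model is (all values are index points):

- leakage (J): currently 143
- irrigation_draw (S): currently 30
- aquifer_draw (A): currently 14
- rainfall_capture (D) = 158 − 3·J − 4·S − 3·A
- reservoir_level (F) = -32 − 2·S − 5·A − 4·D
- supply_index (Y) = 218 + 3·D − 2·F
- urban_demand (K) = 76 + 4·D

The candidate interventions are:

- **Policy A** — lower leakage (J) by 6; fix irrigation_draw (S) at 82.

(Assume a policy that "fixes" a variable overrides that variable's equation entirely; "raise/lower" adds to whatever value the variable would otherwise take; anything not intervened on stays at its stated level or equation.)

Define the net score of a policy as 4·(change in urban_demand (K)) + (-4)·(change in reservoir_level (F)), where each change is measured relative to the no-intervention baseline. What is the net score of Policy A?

Baseline:
  J = 143
  S = 30
  A = 14
  D = 158 − 3·143 − 4·30 − 3·14 = -433
  F = -32 − 2·30 − 5·14 − 4·(-433) = 1570
  K = 76 + 4·(-433) = -1656
Policy A (J − 6, S := 82):
  J = 143 − 6 = 137
  S = 82
  A = 14
  D = 158 − 3·137 − 4·82 − 3·14 = -623
  F = -32 − 2·82 − 5·14 − 4·(-623) = 2226
  K = 76 + 4·(-623) = -2416
ΔK = -2416 − (-1656) = -760; ΔF = 2226 − 1570 = 656
Score = 4·(-760) + (-4)·656 = -5664

-5664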